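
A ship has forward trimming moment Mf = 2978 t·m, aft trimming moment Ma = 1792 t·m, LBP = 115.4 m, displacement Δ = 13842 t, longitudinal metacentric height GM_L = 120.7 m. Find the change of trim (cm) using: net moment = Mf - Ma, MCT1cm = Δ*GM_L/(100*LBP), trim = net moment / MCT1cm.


Formula: net trimming moment = Mf - Ma; MCT1cm = Δ*GM_L/(100*LBP); trim = net moment / MCT1cm
Step 1 — net trimming moment = 2978 - 1792 = 1186 t·m
Step 2 — MCT1cm = 13842 * 120.7 / (100 * 115.4) = 144.7772 t·m/cm
Step 3 — trim = 1186 / 144.7772 ≈ 8.1919 cm (5 s.f.)

8.1919 cm


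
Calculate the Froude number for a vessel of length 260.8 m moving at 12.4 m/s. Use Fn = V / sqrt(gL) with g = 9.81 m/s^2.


Formula: Fn = V / sqrt(g * L)
Step 1 — g * L = 9.81 * 260.8 = 2558.448
Step 2 — sqrt(g * L) = sqrt(2558.448) = 50.581103
Step 3 — Fn = 12.4 / 50.581103 ≈ 0.24515 (5 s.f.)

0.24515


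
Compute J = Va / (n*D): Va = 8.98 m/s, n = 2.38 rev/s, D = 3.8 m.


Formula: J = Va / (n * D)
Step 1 — n * D = 2.38 * 3.8 = 9.044
Step 2 — J = 8.98 / 9.044 ≈ 0.99292 (5 s.f.)

0.99292


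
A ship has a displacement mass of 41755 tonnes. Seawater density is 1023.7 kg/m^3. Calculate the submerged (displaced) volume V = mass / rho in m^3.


Formula: V = mass / rho
Step 1 — convert tonnes to kg: 41755 t * 1000 = 41755000 kg
Step 2 — V = 41755000 / 1023.7 ≈ 40788 m^3 (5 s.f.)

40788 m^3


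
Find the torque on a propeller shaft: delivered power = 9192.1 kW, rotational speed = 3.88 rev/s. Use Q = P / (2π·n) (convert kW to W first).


Formula: Q = P_W / (2 * pi * n)
Step 1 — P_W = 9192.1 kW * 1000 = 9192100.0 W
Step 2 — 2 * pi * n = 2 * pi * 3.88 = 24.378759
Step 3 — Q = 9192100.0 / 24.378759 ≈ 377050 N·m (5 s.f.)

377050 N·m


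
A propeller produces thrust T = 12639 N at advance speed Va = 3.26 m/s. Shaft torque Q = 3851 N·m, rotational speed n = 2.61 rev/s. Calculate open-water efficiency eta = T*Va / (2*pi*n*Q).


Formula: eta = T * Va / (2 * pi * n * Q)
Step 1 — numerator = T * Va = 12639 * 3.26 = 41203.14
Step 2 — 2 * pi * n = 2 * pi * 2.61 = 16.399114
Step 3 — denominator = 16.399114 * 3851 = 63152.99
Step 4 — eta = 41203.14 / 63152.99 ≈ 0.65243 (5 s.f.)

0.65243


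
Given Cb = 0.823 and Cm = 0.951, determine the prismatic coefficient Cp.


Formula: Cp = Cb / Cm
Substituting: Cp = 0.823 / 0.951
Result: Cp ≈ 0.86540 (5 s.f.)

0.86540


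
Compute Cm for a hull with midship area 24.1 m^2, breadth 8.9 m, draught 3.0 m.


Formula: Cm = Am / (B * T)
Step 1 — B * T = 8.9 * 3.0 = 26.7 m^2
Step 2 — Cm = 24.1 / 26.7 ≈ 0.90262 (5 s.f.)

0.90262


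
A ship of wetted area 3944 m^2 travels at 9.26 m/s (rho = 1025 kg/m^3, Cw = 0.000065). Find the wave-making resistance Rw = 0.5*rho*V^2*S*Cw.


Formula: Rw = 0.5 * rho * V^2 * S * Cw
Step 1 — V^2 = 9.26^2 = 85.7476
Step 2 — 0.5 * rho * V^2 = 0.5 * 1025 * 85.7476 = 43945.645
Step 3 — Rw = 43945.645 * 3944 * 0.000065 ≈ 11266 N (5 s.f.)

11266 N


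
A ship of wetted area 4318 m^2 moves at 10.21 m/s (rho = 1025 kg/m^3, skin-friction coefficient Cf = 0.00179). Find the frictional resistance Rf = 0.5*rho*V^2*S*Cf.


Formula: Rf = 0.5 * rho * V^2 * S * Cf
Step 1 — V^2 = 10.21^2 = 104.2441
Step 2 — 0.5 * rho * V^2 = 0.5 * 1025 * 104.2441 = 53425.10125
Step 3 — Rf = 53425.10125 * 4318 * 0.00179 ≈ 412930 N (5 s.f.)

412930 N


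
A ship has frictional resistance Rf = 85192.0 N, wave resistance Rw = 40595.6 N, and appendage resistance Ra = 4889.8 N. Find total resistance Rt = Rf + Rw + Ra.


Formula: Rt = Rf + Rw + Ra
Substituting: Rt = 85192.0 + 40595.6 + 4889.8
Result: Rt = 130677.4 N

130677.4 N


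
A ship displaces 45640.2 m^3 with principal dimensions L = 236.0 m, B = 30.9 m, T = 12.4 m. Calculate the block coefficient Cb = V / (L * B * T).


Formula: Cb = V / (L * B * T)
Step 1 — L * B * T = 236.0 * 30.9 * 12.4 = 90425.76 m^3
Step 2 — Cb = 45640.2 / 90425.76 ≈ 0.50473 (5 s.f.)

0.50473


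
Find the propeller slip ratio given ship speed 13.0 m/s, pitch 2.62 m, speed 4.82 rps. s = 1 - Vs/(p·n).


Formula: s = 1 - Vs / (p * n)
Step 1 — p * n = 2.62 * 4.82 = 12.6284
Step 2 — Vs / (p*n) = 13.0 / 12.6284 = 1.029426 (6 d.p.)
Step 3 — s = 1 - 1.029426 = -0.029426

-0.029426


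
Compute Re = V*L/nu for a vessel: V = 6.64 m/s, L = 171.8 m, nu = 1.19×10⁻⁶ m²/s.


Formula: Re = V * L / nu
Step 1 — V * L = 6.64 * 171.8 = 1140.752 m^2/s
Step 2 — Re = 1140.752 / 1.19e-6 = 9.59e+08

9.59e+08


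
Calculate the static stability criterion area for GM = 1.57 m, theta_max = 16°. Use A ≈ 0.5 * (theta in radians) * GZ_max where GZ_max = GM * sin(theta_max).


Formula: GZ_max = GM * sin(theta); Area = 0.5 * theta_rad * GZ_max
Step 1 — GZ_max = 1.57 * sin(16°) = 1.57 * 0.275637 = 0.43275 m
Step 2 — theta_rad = 16 * pi/180 = 0.279253 rad
Step 3 — Area = 0.5 * 0.279253 * 0.43275 ≈ 0.060423 m·rad (5 s.f.)

0.060423 m·rad


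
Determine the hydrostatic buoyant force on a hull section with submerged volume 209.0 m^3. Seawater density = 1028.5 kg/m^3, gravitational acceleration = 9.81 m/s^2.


Formula: Fb = rho * g * V
Substituting: Fb = 1028.5 * 9.81 * 209.0
Intermediate: 1028.5 * 9.81 = 10089.585
Result: Fb = 10089.585 * 209.0 ≈ 2108700 N (5 s.f.)

2108700 N


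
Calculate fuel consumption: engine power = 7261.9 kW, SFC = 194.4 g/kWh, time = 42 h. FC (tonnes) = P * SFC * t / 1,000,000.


Formula: FC (tonnes) = P * SFC * t / 1,000,000
Step 1 — P * SFC * t = 7261.9 * 194.4 * 42 = 59291961.12 g
Step 2 — FC (tonnes) = 59291961.12 / 1,000,000 ≈ 59.292 tonnes (5 s.f.)

59.292 tonnes


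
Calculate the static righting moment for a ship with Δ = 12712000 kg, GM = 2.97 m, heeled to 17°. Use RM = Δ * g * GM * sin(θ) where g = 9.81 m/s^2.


Formula: GZ = GM * sin(theta); RM = disp * g * GZ
Step 1 — GZ = 2.97 * sin(17°) = 2.97 * 0.292372 = 0.868345 m
Step 2 — RM = 12712000 * 9.81 * 0.868345 ≈ 108290000 N·m (5 s.f.)

108290000 N·m


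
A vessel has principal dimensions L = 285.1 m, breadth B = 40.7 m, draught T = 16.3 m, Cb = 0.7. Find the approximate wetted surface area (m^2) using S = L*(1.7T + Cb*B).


Formula: S = 1.7*L*T + V/T with V = Cb*L*B*T, i.e. S = L * (1.7*T + Cb*B)
Step 1 — 1.7*T = 1.7 * 16.3 = 27.71 m
Step 2 — Cb*B = 0.7 * 40.7 = 28.49 m
Step 3 — 1.7*T + Cb*B = 27.71 + 28.49 = 56.2 m
Step 4 — S = 285.1 * 56.2 ≈ 16023 m^2 (5 s.f.)

16023 m^2


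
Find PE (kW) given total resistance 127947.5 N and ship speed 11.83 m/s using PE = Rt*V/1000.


Formula: PE = Rt * V / 1000 (kW)
Step 1 — PE (W) = 127947.5 * 11.83 = 1513618.925 W
Step 2 — PE (kW) = 1513618.925 / 1000 ≈ 1513.6 kW (5 s.f.)

1513.6 kW


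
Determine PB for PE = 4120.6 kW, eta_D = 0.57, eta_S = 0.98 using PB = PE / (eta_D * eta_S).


Formula: PB = PE / (eta_D * eta_S)
Step 1 — combined efficiency = eta_D * eta_S = 0.57 * 0.98 = 0.5586
Step 2 — PB = 4120.6 / 0.5586 ≈ 7376.7 kW (5 s.f.)

7376.7 kW


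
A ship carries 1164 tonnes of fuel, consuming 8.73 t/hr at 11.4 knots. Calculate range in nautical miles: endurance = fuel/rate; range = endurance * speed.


Formula: endurance = fuel / rate; range = endurance * speed
Step 1 — endurance = 1164 / 8.73 = 133.3333 hours
Step 2 — range = 133.3333 * 11.4 ≈ 1520.0 nautical miles (5 s.f.)

1520.0 NM


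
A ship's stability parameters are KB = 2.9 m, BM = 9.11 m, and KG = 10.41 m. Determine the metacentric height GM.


Formula: GM = KB + BM - KG
Step 1 — KM = KB + BM = 2.9 + 9.11 = 12.01 m
Step 2 — GM = KM - KG = 12.01 - 10.41 = 1.6 m

1.6 m


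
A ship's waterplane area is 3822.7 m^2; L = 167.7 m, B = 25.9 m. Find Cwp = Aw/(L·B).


Formula: Cwp = Aw / (L * B)
Step 1 — L * B = 167.7 * 25.9 = 4343.43 m^2
Step 2 — Cwp = 3822.7 / 4343.43 ≈ 0.88011 (5 s.f.)

0.88011


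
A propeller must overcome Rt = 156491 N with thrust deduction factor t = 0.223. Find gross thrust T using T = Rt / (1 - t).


Formula: T = Rt / (1 - t)
Step 1 — (1 - t) = 1 - 0.223 = 0.777
Step 2 — T = 156491 / 0.777 ≈ 201400 N (5 s.f.)

201400 N


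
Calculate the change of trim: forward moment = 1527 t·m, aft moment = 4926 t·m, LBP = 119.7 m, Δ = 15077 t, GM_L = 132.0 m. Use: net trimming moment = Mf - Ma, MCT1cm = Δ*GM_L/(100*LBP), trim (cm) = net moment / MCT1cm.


Formula: net trimming moment = Mf - Ma; MCT1cm = Δ*GM_L/(100*LBP); trim = net moment / MCT1cm
Step 1 — net trimming moment = 1527 - 4926 = -3399 t·m
Step 2 — MCT1cm = 15077 * 132.0 / (100 * 119.7) = 166.2627 t·m/cm
Step 3 — trim = -3399 / 166.2627 ≈ -20.444 cm (5 s.f.)

-20.444 cm


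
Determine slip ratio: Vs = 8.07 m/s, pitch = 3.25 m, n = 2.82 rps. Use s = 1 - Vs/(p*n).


Formula: s = 1 - Vs / (p * n)
Step 1 — p * n = 3.25 * 2.82 = 9.165
Step 2 — Vs / (p*n) = 8.07 / 9.165 = 0.880524 (6 d.p.)
Step 3 — s = 1 - 0.880524 = 0.119476

0.119476


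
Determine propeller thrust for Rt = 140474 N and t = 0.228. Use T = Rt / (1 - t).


Formula: T = Rt / (1 - t)
Step 1 — (1 - t) = 1 - 0.228 = 0.772
Step 2 — T = 140474 / 0.772 ≈ 181960 N (5 s.f.)

181960 N


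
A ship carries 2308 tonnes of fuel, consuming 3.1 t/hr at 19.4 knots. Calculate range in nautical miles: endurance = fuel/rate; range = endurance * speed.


Formula: endurance = fuel / rate; range = endurance * speed
Step 1 — endurance = 2308 / 3.1 = 744.5161 hours
Step 2 — range = 744.5161 * 19.4 ≈ 14444 nautical miles (5 s.f.)

14444 NM


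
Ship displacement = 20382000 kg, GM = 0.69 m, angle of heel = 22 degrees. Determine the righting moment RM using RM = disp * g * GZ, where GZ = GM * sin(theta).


Formula: GZ = GM * sin(theta); RM = disp * g * GZ
Step 1 — GZ = 0.69 * sin(22°) = 0.69 * 0.374607 = 0.258479 m
Step 2 — RM = 20382000 * 9.81 * 0.258479 ≈ 51682000 N·m (5 s.f.)

51682000 N·m


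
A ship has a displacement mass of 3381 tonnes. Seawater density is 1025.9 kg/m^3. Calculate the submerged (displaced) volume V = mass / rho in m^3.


Formula: V = mass / rho
Step 1 — convert tonnes to kg: 3381 t * 1000 = 3381000 kg
Step 2 — V = 3381000 / 1025.9 ≈ 3295.6 m^3 (5 s.f.)

3295.6 m^3


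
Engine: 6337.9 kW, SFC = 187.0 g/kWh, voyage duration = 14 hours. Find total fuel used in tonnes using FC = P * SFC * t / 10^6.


Formula: FC (tonnes) = P * SFC * t / 1,000,000
Step 1 — P * SFC * t = 6337.9 * 187.0 * 14 = 16592622.2 g
Step 2 — FC (tonnes) = 16592622.2 / 1,000,000 ≈ 16.593 tonnes (5 s.f.)

16.593 tonnes


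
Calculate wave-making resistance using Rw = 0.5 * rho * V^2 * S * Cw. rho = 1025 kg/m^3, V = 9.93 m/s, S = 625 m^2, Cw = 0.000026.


Formula: Rw = 0.5 * rho * V^2 * S * Cw
Step 1 — V^2 = 9.93^2 = 98.6049
Step 2 — 0.5 * rho * V^2 = 0.5 * 1025 * 98.6049 = 50535.01125
Step 3 — Rw = 50535.01125 * 625 * 0.000026 ≈ 821.19 N (5 s.f.)

821.19 N


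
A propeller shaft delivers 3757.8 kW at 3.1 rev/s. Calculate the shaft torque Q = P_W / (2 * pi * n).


Formula: Q = P_W / (2 * pi * n)
Step 1 — P_W = 3757.8 kW * 1000 = 3757800.0 W
Step 2 — 2 * pi * n = 2 * pi * 3.1 = 19.477874
Step 3 — Q = 3757800.0 / 19.477874 ≈ 192930 N·m (5 s.f.)

192930 N·m


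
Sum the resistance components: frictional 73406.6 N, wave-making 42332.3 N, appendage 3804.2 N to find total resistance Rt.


Formula: Rt = Rf + Rw + Ra
Substituting: Rt = 73406.6 + 42332.3 + 3804.2
Result: Rt = 119543.1 N

119543.1 N


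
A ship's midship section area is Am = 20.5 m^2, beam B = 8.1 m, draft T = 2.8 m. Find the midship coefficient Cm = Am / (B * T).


Formula: Cm = Am / (B * T)
Step 1 — B * T = 8.1 * 2.8 = 22.68 m^2
Step 2 — Cm = 20.5 / 22.68 ≈ 0.90388 (5 s.f.)

0.90388


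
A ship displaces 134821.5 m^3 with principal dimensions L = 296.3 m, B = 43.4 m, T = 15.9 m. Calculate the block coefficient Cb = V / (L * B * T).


Formula: Cb = V / (L * B * T)
Step 1 — L * B * T = 296.3 * 43.4 * 15.9 = 204464.778 m^3
Step 2 — Cb = 134821.5 / 204464.778 ≈ 0.65939 (5 s.f.)

0.65939


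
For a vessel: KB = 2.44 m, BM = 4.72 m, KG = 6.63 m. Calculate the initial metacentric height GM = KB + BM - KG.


Formula: GM = KB + BM - KG
Step 1 — KM = KB + BM = 2.44 + 4.72 = 7.16 m
Step 2 — GM = KM - KG = 7.16 - 6.63 = 0.53 m

0.53 m


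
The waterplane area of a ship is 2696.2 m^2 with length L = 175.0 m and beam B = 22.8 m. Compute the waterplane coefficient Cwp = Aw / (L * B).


Formula: Cwp = Aw / (L * B)
Step 1 — L * B = 175.0 * 22.8 = 3990.0 m^2
Step 2 — Cwp = 2696.2 / 3990.0 ≈ 0.67574 (5 s.f.)

0.67574


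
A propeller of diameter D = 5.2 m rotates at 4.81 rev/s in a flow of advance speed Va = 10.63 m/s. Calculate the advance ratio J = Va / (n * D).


Formula: J = Va / (n * D)
Step 1 — n * D = 4.81 * 5.2 = 25.012
Step 2 — J = 10.63 / 25.012 ≈ 0.42500 (5 s.f.)

0.42500


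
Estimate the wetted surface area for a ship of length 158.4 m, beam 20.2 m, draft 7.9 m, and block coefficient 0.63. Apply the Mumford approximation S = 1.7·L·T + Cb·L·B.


Formula: S = 1.7*L*T + V/T with V = Cb*L*B*T, i.e. S = L * (1.7*T + Cb*B)
Step 1 — 1.7*T = 1.7 * 7.9 = 13.43 m
Step 2 — Cb*B = 0.63 * 20.2 = 12.726 m
Step 3 — 1.7*T + Cb*B = 13.43 + 12.726 = 26.156 m
Step 4 — S = 158.4 * 26.156 ≈ 4143.1 m^2 (5 s.f.)

4143.1 m^2


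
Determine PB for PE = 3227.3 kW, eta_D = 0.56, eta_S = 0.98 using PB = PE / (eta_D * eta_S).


Formula: PB = PE / (eta_D * eta_S)
Step 1 — combined efficiency = eta_D * eta_S = 0.56 * 0.98 = 0.5488
Step 2 — PB = 3227.3 / 0.5488 ≈ 5880.6 kW (5 s.f.)

5880.6 kW


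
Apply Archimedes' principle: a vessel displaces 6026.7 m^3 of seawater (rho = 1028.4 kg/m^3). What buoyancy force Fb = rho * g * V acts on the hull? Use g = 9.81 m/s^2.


Formula: Fb = rho * g * V
Substituting: Fb = 1028.4 * 9.81 * 6026.7
Intermediate: 1028.4 * 9.81 = 10088.604
Result: Fb = 10088.604 * 6026.7 ≈ 60801000 N (5 s.f.)

60801000 N


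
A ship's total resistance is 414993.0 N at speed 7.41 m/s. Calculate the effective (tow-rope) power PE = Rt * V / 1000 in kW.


Formula: PE = Rt * V / 1000 (kW)
Step 1 — PE (W) = 414993.0 * 7.41 = 3075098.13 W
Step 2 — PE (kW) = 3075098.13 / 1000 ≈ 3075.1 kW (5 s.f.)

3075.1 kW


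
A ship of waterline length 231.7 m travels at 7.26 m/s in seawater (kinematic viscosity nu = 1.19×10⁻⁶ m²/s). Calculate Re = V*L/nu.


Formula: Re = V * L / nu
Step 1 — V * L = 7.26 * 231.7 = 1682.142 m^2/s
Step 2 — Re = 1682.142 / 1.19e-6 = 1.41e+09

1.41e+09


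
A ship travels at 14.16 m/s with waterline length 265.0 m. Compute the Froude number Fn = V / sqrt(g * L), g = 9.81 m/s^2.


Formula: Fn = V / sqrt(g * L)
Step 1 — g * L = 9.81 * 265.0 = 2599.65
Step 2 — sqrt(g * L) = sqrt(2599.65) = 50.986763
Step 3 — Fn = 14.16 / 50.986763 ≈ 0.27772 (5 s.f.)

0.27772


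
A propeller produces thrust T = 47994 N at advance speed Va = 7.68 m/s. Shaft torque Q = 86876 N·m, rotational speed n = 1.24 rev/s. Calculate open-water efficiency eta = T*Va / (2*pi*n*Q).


Formula: eta = T * Va / (2 * pi * n * Q)
Step 1 — numerator = T * Va = 47994 * 7.68 = 368593.92
Step 2 — 2 * pi * n = 2 * pi * 1.24 = 7.79115
Step 3 — denominator = 7.79115 * 86876 = 676863.95
Step 4 — eta = 368593.92 / 676863.95 ≈ 0.54456 (5 s.f.)

0.54456


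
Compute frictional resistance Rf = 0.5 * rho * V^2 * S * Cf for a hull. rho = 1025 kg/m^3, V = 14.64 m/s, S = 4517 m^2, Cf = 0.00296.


Formula: Rf = 0.5 * rho * V^2 * S * Cf
Step 1 — V^2 = 14.64^2 = 214.3296
Step 2 — 0.5 * rho * V^2 = 0.5 * 1025 * 214.3296 = 109843.92
Step 3 — Rf = 109843.92 * 4517 * 0.00296 ≈ 1468600 N (5 s.f.)

1468600 N


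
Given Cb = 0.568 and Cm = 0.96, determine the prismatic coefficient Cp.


Formula: Cp = Cb / Cm
Substituting: Cp = 0.568 / 0.96
Result: Cp ≈ 0.59167 (5 s.f.)

0.59167


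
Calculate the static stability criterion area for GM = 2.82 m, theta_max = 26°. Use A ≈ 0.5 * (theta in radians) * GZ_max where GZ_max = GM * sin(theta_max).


Formula: GZ_max = GM * sin(theta); Area = 0.5 * theta_rad * GZ_max
Step 1 — GZ_max = 2.82 * sin(26°) = 2.82 * 0.438371 = 1.236206 m
Step 2 — theta_rad = 26 * pi/180 = 0.453786 rad
Step 3 — Area = 0.5 * 0.453786 * 1.236206 ≈ 0.28049 m·rad (5 s.f.)

0.28049 m·rad


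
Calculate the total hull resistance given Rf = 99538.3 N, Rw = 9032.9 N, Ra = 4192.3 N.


Formula: Rt = Rf + Rw + Ra
Substituting: Rt = 99538.3 + 9032.9 + 4192.3
Result: Rt = 112763.5 N

112763.5 N


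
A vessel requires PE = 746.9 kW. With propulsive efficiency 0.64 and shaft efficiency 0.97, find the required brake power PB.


Formula: PB = PE / (eta_D * eta_S)
Step 1 — combined efficiency = eta_D * eta_S = 0.64 * 0.97 = 0.6208
Step 2 — PB = 746.9 / 0.6208 ≈ 1203.1 kW (5 s.f.)

1203.1 kW


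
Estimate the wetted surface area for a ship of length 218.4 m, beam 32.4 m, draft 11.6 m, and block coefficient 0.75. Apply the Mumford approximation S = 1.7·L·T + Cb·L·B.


Formula: S = 1.7*L*T + V/T with V = Cb*L*B*T, i.e. S = L * (1.7*T + Cb*B)
Step 1 — 1.7*T = 1.7 * 11.6 = 19.72 m
Step 2 — Cb*B = 0.75 * 32.4 = 24.3 m
Step 3 — 1.7*T + Cb*B = 19.72 + 24.3 = 44.02 m
Step 4 — S = 218.4 * 44.02 ≈ 9614.0 m^2 (5 s.f.)

9614.0 m^2


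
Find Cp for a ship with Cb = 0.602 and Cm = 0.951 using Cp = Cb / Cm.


Formula: Cp = Cb / Cm
Substituting: Cp = 0.602 / 0.951
Result: Cp ≈ 0.63302 (5 s.f.)

0.63302


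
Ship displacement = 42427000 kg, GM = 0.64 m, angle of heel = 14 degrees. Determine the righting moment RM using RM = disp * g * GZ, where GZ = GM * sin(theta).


Formula: GZ = GM * sin(theta); RM = disp * g * GZ
Step 1 — GZ = 0.64 * sin(14°) = 0.64 * 0.241922 = 0.15483 m
Step 2 — RM = 42427000 * 9.81 * 0.15483 ≈ 64442000 N·m (5 s.f.)

64442000 N·m


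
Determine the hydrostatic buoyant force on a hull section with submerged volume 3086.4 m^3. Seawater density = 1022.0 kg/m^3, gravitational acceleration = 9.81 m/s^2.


Formula: Fb = rho * g * V
Substituting: Fb = 1022.0 * 9.81 * 3086.4
Intermediate: 1022.0 * 9.81 = 10025.82
Result: Fb = 10025.82 * 3086.4 ≈ 30944000 N (5 s.f.)

30944000 N


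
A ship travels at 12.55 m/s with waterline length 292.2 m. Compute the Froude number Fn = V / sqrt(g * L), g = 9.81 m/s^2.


Formula: Fn = V / sqrt(g * L)
Step 1 — g * L = 9.81 * 292.2 = 2866.482
Step 2 — sqrt(g * L) = sqrt(2866.482) = 53.539537
Step 3 — Fn = 12.55 / 53.539537 ≈ 0.23441 (5 s.f.)

0.23441


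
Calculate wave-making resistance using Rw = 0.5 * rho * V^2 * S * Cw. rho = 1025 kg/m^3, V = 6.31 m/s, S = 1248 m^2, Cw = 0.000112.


Formula: Rw = 0.5 * rho * V^2 * S * Cw
Step 1 — V^2 = 6.31^2 = 39.8161
Step 2 — 0.5 * rho * V^2 = 0.5 * 1025 * 39.8161 = 20405.75125
Step 3 — Rw = 20405.75125 * 1248 * 0.000112 ≈ 2852.2 N (5 s.f.)

2852.2 N


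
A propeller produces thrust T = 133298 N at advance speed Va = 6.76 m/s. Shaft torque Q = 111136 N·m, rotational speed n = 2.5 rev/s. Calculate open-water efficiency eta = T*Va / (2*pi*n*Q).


Formula: eta = T * Va / (2 * pi * n * Q)
Step 1 — numerator = T * Va = 133298 * 6.76 = 901094.48
Step 2 — 2 * pi * n = 2 * pi * 2.5 = 15.707963
Step 3 — denominator = 15.707963 * 111136 = 1745720.18
Step 4 — eta = 901094.48 / 1745720.18 ≈ 0.51617 (5 s.f.)

0.51617


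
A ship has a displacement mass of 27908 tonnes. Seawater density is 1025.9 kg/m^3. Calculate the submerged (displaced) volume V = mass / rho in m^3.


Formula: V = mass / rho
Step 1 — convert tonnes to kg: 27908 t * 1000 = 27908000 kg
Step 2 — V = 27908000 / 1025.9 ≈ 27203 m^3 (5 s.f.)

27203 m^3


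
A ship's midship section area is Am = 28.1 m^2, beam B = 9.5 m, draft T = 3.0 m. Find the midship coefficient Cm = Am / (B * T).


Formula: Cm = Am / (B * T)
Step 1 — B * T = 9.5 * 3.0 = 28.5 m^2
Step 2 — Cm = 28.1 / 28.5 ≈ 0.98596 (5 s.f.)

0.98596


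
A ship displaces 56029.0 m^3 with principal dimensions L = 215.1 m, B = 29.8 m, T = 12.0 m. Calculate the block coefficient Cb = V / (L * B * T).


Formula: Cb = V / (L * B * T)
Step 1 — L * B * T = 215.1 * 29.8 * 12.0 = 76919.76 m^3
Step 2 — Cb = 56029.0 / 76919.76 ≈ 0.72841 (5 s.f.)

0.72841


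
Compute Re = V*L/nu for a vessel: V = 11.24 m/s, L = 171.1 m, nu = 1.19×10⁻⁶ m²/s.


Formula: Re = V * L / nu
Step 1 — V * L = 11.24 * 171.1 = 1923.164 m^2/s
Step 2 — Re = 1923.164 / 1.19e-6 = 1.62e+09

1.62e+09


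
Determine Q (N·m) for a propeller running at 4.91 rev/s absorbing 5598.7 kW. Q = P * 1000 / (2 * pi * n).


Formula: Q = P_W / (2 * pi * n)
Step 1 — P_W = 5598.7 kW * 1000 = 5598700.0 W
Step 2 — 2 * pi * n = 2 * pi * 4.91 = 30.85044
Step 3 — Q = 5598700.0 / 30.85044 ≈ 181480 N·m (5 s.f.)

181480 N·m


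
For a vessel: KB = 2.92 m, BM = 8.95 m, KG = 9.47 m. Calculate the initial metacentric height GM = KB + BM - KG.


Formula: GM = KB + BM - KG
Step 1 — KM = KB + BM = 2.92 + 8.95 = 11.87 m
Step 2 — GM = KM - KG = 11.87 - 9.47 = 2.4 m

2.4 m


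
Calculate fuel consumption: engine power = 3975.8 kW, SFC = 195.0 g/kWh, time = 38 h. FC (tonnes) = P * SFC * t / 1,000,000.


Formula: FC (tonnes) = P * SFC * t / 1,000,000
Step 1 — P * SFC * t = 3975.8 * 195.0 * 38 = 29460678.0 g
Step 2 — FC (tonnes) = 29460678.0 / 1,000,000 ≈ 29.461 tonnes (5 s.f.)

29.461 tonnes


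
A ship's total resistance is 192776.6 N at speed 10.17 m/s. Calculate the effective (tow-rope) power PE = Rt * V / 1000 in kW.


Formula: PE = Rt * V / 1000 (kW)
Step 1 — PE (W) = 192776.6 * 10.17 = 1960538.022 W
Step 2 — PE (kW) = 1960538.022 / 1000 ≈ 1960.5 kW (5 s.f.)

1960.5 kW


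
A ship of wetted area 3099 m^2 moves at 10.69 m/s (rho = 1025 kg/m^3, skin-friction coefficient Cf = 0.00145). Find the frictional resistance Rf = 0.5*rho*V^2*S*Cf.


Formula: Rf = 0.5 * rho * V^2 * S * Cf
Step 1 — V^2 = 10.69^2 = 114.2761
Step 2 — 0.5 * rho * V^2 = 0.5 * 1025 * 114.2761 = 58566.50125
Step 3 — Rf = 58566.50125 * 3099 * 0.00145 ≈ 263170 N (5 s.f.)

263170 N


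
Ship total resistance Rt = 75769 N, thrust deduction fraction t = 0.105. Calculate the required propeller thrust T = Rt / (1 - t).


Formula: T = Rt / (1 - t)
Step 1 — (1 - t) = 1 - 0.105 = 0.895
Step 2 — T = 75769 / 0.895 ≈ 84658 N (5 s.f.)

84658 N


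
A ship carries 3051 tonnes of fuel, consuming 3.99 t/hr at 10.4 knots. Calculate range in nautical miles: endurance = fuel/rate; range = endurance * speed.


Formula: endurance = fuel / rate; range = endurance * speed
Step 1 — endurance = 3051 / 3.99 = 764.6617 hours
Step 2 — range = 764.6617 * 10.4 ≈ 7952.5 nautical miles (5 s.f.)

7952.5 NM


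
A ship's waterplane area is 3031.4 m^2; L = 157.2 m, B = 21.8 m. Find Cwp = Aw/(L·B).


Formula: Cwp = Aw / (L * B)
Step 1 — L * B = 157.2 * 21.8 = 3426.96 m^2
Step 2 — Cwp = 3031.4 / 3426.96 ≈ 0.88457 (5 s.f.)

0.88457


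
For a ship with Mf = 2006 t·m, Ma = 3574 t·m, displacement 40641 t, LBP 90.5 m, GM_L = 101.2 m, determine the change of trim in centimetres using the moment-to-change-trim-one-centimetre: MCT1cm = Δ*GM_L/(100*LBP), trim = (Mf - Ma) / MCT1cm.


Formula: net trimming moment = Mf - Ma; MCT1cm = Δ*GM_L/(100*LBP); trim = net moment / MCT1cm
Step 1 — net trimming moment = 2006 - 3574 = -1568 t·m
Step 2 — MCT1cm = 40641 * 101.2 / (100 * 90.5) = 454.4607 t·m/cm
Step 3 — trim = -1568 / 454.4607 ≈ -3.4502 cm (5 s.f.)

-3.4502 cm


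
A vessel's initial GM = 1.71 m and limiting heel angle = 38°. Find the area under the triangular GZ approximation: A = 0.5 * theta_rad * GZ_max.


Formula: GZ_max = GM * sin(theta); Area = 0.5 * theta_rad * GZ_max
Step 1 — GZ_max = 1.71 * sin(38°) = 1.71 * 0.615661 = 1.05278 m
Step 2 — theta_rad = 38 * pi/180 = 0.663225 rad
Step 3 — Area = 0.5 * 0.663225 * 1.05278 ≈ 0.34912 m·rad (5 s.f.)

0.34912 m·rad


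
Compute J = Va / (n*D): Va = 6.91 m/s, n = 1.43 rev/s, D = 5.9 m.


Formula: J = Va / (n * D)
Step 1 — n * D = 1.43 * 5.9 = 8.437
Step 2 — J = 6.91 / 8.437 ≈ 0.81901 (5 s.f.)

0.81901


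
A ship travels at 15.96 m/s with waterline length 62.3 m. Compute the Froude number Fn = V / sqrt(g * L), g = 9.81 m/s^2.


Formula: Fn = V / sqrt(g * L)
Step 1 — g * L = 9.81 * 62.3 = 611.163
Step 2 — sqrt(g * L) = sqrt(611.163) = 24.721711
Step 3 — Fn = 15.96 / 24.721711 ≈ 0.64559 (5 s.f.)

0.64559


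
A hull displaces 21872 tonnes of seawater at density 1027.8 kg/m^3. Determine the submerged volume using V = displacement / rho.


Formula: V = mass / rho
Step 1 — convert tonnes to kg: 21872 t * 1000 = 21872000 kg
Step 2 — V = 21872000 / 1027.8 ≈ 21280 m^3 (5 s.f.)

21280 m^3


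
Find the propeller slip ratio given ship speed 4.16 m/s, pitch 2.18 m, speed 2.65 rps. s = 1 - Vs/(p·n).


Formula: s = 1 - Vs / (p * n)
Step 1 — p * n = 2.18 * 2.65 = 5.777
Step 2 — Vs / (p*n) = 4.16 / 5.777 = 0.720097 (6 d.p.)
Step 3 — s = 1 - 0.720097 = 0.279903

0.279903


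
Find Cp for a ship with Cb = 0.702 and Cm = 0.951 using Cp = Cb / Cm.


Formula: Cp = Cb / Cm
Substituting: Cp = 0.702 / 0.951
Result: Cp ≈ 0.73817 (5 s.f.)

0.73817


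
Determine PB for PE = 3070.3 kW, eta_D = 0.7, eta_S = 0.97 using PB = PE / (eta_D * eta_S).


Formula: PB = PE / (eta_D * eta_S)
Step 1 — combined efficiency = eta_D * eta_S = 0.7 * 0.97 = 0.679
Step 2 — PB = 3070.3 / 0.679 ≈ 4521.8 kW (5 s.f.)

4521.8 kW


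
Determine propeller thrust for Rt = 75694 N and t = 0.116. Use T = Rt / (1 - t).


Formula: T = Rt / (1 - t)
Step 1 — (1 - t) = 1 - 0.116 = 0.884
Step 2 — T = 75694 / 0.884 ≈ 85627 N (5 s.f.)

85627 N


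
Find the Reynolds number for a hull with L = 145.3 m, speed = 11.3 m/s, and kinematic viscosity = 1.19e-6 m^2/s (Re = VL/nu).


Formula: Re = V * L / nu
Step 1 — V * L = 11.3 * 145.3 = 1641.89 m^2/s
Step 2 — Re = 1641.89 / 1.19e-6 = 1.38e+09

1.38e+09


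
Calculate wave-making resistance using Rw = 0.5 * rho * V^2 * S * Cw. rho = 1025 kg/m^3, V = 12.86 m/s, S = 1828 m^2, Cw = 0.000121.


Formula: Rw = 0.5 * rho * V^2 * S * Cw
Step 1 — V^2 = 12.86^2 = 165.3796
Step 2 — 0.5 * rho * V^2 = 0.5 * 1025 * 165.3796 = 84757.045
Step 3 — Rw = 84757.045 * 1828 * 0.000121 ≈ 18747 N (5 s.f.)

18747 N


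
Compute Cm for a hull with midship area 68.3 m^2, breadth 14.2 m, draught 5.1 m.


Formula: Cm = Am / (B * T)
Step 1 — B * T = 14.2 * 5.1 = 72.42 m^2
Step 2 — Cm = 68.3 / 72.42 ≈ 0.94311 (5 s.f.)

0.94311


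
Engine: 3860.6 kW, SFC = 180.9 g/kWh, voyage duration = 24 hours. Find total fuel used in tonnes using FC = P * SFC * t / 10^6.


Formula: FC (tonnes) = P * SFC * t / 1,000,000
Step 1 — P * SFC * t = 3860.6 * 180.9 * 24 = 16761180.96 g
Step 2 — FC (tonnes) = 16761180.96 / 1,000,000 ≈ 16.761 tonnes (5 s.f.)

16.761 tonnes


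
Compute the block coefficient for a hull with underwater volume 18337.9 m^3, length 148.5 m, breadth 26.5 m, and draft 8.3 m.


Formula: Cb = V / (L * B * T)
Step 1 — L * B * T = 148.5 * 26.5 * 8.3 = 32662.575 m^3
Step 2 — Cb = 18337.9 / 32662.575 ≈ 0.56143 (5 s.f.)

0.56143


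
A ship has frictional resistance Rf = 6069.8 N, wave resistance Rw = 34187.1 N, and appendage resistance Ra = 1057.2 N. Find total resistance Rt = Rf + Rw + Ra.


Formula: Rt = Rf + Rw + Ra
Substituting: Rt = 6069.8 + 34187.1 + 1057.2
Result: Rt = 41314.1 N

41314.1 N


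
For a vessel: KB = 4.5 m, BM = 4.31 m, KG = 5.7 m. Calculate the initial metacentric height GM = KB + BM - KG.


Formula: GM = KB + BM - KG
Step 1 — KM = KB + BM = 4.5 + 4.31 = 8.81 m
Step 2 — GM = KM - KG = 8.81 - 5.7 = 3.11 m

3.11 m


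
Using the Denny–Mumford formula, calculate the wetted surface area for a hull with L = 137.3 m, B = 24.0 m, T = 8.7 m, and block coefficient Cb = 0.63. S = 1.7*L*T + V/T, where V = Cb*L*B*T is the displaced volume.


Formula: S = 1.7*L*T + V/T with V = Cb*L*B*T, i.e. S = L * (1.7*T + Cb*B)
Step 1 — 1.7*T = 1.7 * 8.7 = 14.79 m
Step 2 — Cb*B = 0.63 * 24.0 = 15.12 m
Step 3 — 1.7*T + Cb*B = 14.79 + 15.12 = 29.91 m
Step 4 — S = 137.3 * 29.91 ≈ 4106.6 m^2 (5 s.f.)

4106.6 m^2


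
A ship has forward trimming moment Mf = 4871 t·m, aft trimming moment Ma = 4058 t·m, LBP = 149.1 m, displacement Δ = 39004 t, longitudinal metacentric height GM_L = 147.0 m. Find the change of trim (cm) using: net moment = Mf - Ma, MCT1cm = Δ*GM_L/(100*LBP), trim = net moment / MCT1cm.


Formula: net trimming moment = Mf - Ma; MCT1cm = Δ*GM_L/(100*LBP); trim = net moment / MCT1cm
Step 1 — net trimming moment = 4871 - 4058 = 813 t·m
Step 2 — MCT1cm = 39004 * 147.0 / (100 * 149.1) = 384.5465 t·m/cm
Step 3 — trim = 813 / 384.5465 ≈ 2.1142 cm (5 s.f.)

2.1142 cm


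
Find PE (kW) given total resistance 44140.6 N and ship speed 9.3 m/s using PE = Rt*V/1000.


Formula: PE = Rt * V / 1000 (kW)
Step 1 — PE (W) = 44140.6 * 9.3 = 410507.58 W
Step 2 — PE (kW) = 410507.58 / 1000 ≈ 410.51 kW (5 s.f.)

410.51 kW


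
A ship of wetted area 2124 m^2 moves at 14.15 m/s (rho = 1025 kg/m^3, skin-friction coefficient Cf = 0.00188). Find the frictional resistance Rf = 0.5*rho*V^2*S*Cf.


Formula: Rf = 0.5 * rho * V^2 * S * Cf
Step 1 — V^2 = 14.15^2 = 200.2225
Step 2 — 0.5 * rho * V^2 = 0.5 * 1025 * 200.2225 = 102614.03125
Step 3 — Rf = 102614.03125 * 2124 * 0.00188 ≈ 409750 N (5 s.f.)

409750 N


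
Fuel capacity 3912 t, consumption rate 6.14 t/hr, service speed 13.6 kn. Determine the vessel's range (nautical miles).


Formula: endurance = fuel / rate; range = endurance * speed
Step 1 — endurance = 3912 / 6.14 = 637.1336 hours
Step 2 — range = 637.1336 * 13.6 ≈ 8665.0 nautical miles (5 s.f.)

8665.0 NM


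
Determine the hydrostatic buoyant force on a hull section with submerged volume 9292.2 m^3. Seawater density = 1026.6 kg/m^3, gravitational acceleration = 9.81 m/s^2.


Formula: Fb = rho * g * V
Substituting: Fb = 1026.6 * 9.81 * 9292.2
Intermediate: 1026.6 * 9.81 = 10070.946
Result: Fb = 10070.946 * 9292.2 ≈ 93581000 N (5 s.f.)

93581000 N


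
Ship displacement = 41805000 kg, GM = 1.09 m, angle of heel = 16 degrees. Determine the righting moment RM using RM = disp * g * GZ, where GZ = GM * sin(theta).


Formula: GZ = GM * sin(theta); RM = disp * g * GZ
Step 1 — GZ = 1.09 * sin(16°) = 1.09 * 0.275637 = 0.300444 m
Step 2 — RM = 41805000 * 9.81 * 0.300444 ≈ 123210000 N·m (5 s.f.)

123210000 N·m


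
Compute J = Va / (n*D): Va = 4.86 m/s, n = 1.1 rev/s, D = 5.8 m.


Formula: J = Va / (n * D)
Step 1 — n * D = 1.1 * 5.8 = 6.38
Step 2 — J = 4.86 / 6.38 ≈ 0.76176 (5 s.f.)

0.76176


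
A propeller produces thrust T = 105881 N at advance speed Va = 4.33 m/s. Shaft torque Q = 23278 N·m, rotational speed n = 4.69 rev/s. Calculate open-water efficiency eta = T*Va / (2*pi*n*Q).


Formula: eta = T * Va / (2 * pi * n * Q)
Step 1 — numerator = T * Va = 105881 * 4.33 = 458464.73
Step 2 — 2 * pi * n = 2 * pi * 4.69 = 29.468139
Step 3 — denominator = 29.468139 * 23278 = 685959.34
Step 4 — eta = 458464.73 / 685959.34 ≈ 0.66836 (5 s.f.)

0.66836


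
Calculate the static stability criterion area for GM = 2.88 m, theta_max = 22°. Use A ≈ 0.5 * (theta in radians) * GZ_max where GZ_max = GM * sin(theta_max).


Formula: GZ_max = GM * sin(theta); Area = 0.5 * theta_rad * GZ_max
Step 1 — GZ_max = 2.88 * sin(22°) = 2.88 * 0.374607 = 1.078868 m
Step 2 — theta_rad = 22 * pi/180 = 0.383972 rad
Step 3 — Area = 0.5 * 0.383972 * 1.078868 ≈ 0.20713 m·rad (5 s.f.)

0.20713 m·rad


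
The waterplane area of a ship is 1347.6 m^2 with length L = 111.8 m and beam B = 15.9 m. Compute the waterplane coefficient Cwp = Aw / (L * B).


Formula: Cwp = Aw / (L * B)
Step 1 — L * B = 111.8 * 15.9 = 1777.62 m^2
Step 2 — Cwp = 1347.6 / 1777.62 ≈ 0.75809 (5 s.f.)

0.75809


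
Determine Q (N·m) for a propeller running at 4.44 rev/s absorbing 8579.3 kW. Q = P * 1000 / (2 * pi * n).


Formula: Q = P_W / (2 * pi * n)
Step 1 — P_W = 8579.3 kW * 1000 = 8579300.0 W
Step 2 — 2 * pi * n = 2 * pi * 4.44 = 27.897343
Step 3 — Q = 8579300.0 / 27.897343 ≈ 307530 N·m (5 s.f.)

307530 N·m


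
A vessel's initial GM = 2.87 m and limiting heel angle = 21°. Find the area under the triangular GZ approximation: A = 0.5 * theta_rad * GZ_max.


Formula: GZ_max = GM * sin(theta); Area = 0.5 * theta_rad * GZ_max
Step 1 — GZ_max = 2.87 * sin(21°) = 2.87 * 0.358368 = 1.028516 m
Step 2 — theta_rad = 21 * pi/180 = 0.366519 rad
Step 3 — Area = 0.5 * 0.366519 * 1.028516 ≈ 0.18849 m·rad (5 s.f.)

0.18849 m·rad


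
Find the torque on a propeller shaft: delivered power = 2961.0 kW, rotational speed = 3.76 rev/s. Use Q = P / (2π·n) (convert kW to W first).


Formula: Q = P_W / (2 * pi * n)
Step 1 — P_W = 2961.0 kW * 1000 = 2961000.0 W
Step 2 — 2 * pi * n = 2 * pi * 3.76 = 23.624777
Step 3 — Q = 2961000.0 / 23.624777 ≈ 125330 N·m (5 s.f.)

125330 N·m


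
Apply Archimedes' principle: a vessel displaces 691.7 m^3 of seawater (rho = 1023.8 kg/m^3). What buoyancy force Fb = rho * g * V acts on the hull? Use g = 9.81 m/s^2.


Formula: Fb = rho * g * V
Substituting: Fb = 1023.8 * 9.81 * 691.7
Intermediate: 1023.8 * 9.81 = 10043.478
Result: Fb = 10043.478 * 691.7 ≈ 6947100 N (5 s.f.)

6947100 N


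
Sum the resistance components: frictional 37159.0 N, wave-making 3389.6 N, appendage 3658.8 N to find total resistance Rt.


Formula: Rt = Rf + Rw + Ra
Substituting: Rt = 37159.0 + 3389.6 + 3658.8
Result: Rt = 44207.4 N

44207.4 N


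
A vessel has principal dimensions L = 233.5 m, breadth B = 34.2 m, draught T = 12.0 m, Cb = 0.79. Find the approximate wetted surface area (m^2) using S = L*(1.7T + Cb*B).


Formula: S = 1.7*L*T + V/T with V = Cb*L*B*T, i.e. S = L * (1.7*T + Cb*B)
Step 1 — 1.7*T = 1.7 * 12.0 = 20.4 m
Step 2 — Cb*B = 0.79 * 34.2 = 27.018 m
Step 3 — 1.7*T + Cb*B = 20.4 + 27.018 = 47.418 m
Step 4 — S = 233.5 * 47.418 ≈ 11072 m^2 (5 s.f.)

11072 m^2


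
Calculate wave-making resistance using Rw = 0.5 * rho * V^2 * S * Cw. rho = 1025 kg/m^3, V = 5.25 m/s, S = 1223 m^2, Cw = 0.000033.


Formula: Rw = 0.5 * rho * V^2 * S * Cw
Step 1 — V^2 = 5.25^2 = 27.5625
Step 2 — 0.5 * rho * V^2 = 0.5 * 1025 * 27.5625 = 14125.78125
Step 3 — Rw = 14125.78125 * 1223 * 0.000033 ≈ 570.10 N (5 s.f.)

570.10 N


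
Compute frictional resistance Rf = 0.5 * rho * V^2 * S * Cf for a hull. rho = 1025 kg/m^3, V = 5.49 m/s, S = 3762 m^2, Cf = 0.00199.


Formula: Rf = 0.5 * rho * V^2 * S * Cf
Step 1 — V^2 = 5.49^2 = 30.1401
Step 2 — 0.5 * rho * V^2 = 0.5 * 1025 * 30.1401 = 15446.80125
Step 3 — Rf = 15446.80125 * 3762 * 0.00199 ≈ 115640 N (5 s.f.)

115640 N


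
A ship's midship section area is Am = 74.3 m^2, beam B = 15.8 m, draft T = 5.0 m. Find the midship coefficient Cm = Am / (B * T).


Formula: Cm = Am / (B * T)
Step 1 — B * T = 15.8 * 5.0 = 79.0 m^2
Step 2 — Cm = 74.3 / 79.0 ≈ 0.94051 (5 s.f.)

0.94051


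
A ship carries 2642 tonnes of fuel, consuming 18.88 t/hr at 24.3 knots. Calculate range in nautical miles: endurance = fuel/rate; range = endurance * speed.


Formula: endurance = fuel / rate; range = endurance * speed
Step 1 — endurance = 2642 / 18.88 = 139.9364 hours
Step 2 — range = 139.9364 * 24.3 ≈ 3400.5 nautical miles (5 s.f.)

3400.5 NM


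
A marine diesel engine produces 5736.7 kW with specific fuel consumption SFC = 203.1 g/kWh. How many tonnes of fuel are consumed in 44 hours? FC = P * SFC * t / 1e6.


Formula: FC (tonnes) = P * SFC * t / 1,000,000
Step 1 — P * SFC * t = 5736.7 * 203.1 * 44 = 51265445.88 g
Step 2 — FC (tonnes) = 51265445.88 / 1,000,000 ≈ 51.265 tonnes (5 s.f.)

51.265 tonnes


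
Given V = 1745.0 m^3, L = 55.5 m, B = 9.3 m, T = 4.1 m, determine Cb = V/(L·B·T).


Formula: Cb = V / (L * B * T)
Step 1 — L * B * T = 55.5 * 9.3 * 4.1 = 2116.215 m^3
Step 2 — Cb = 1745.0 / 2116.215 ≈ 0.82459 (5 s.f.)

0.82459


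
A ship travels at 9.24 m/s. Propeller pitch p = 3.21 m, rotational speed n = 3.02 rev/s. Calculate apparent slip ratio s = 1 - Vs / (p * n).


Formula: s = 1 - Vs / (p * n)
Step 1 — p * n = 3.21 * 3.02 = 9.6942
Step 2 — Vs / (p*n) = 9.24 / 9.6942 = 0.953147 (6 d.p.)
Step 3 — s = 1 - 0.953147 = 0.046853

0.046853


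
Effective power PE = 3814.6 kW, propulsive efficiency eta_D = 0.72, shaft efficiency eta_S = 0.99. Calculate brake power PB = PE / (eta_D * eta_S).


Formula: PB = PE / (eta_D * eta_S)
Step 1 — combined efficiency = eta_D * eta_S = 0.72 * 0.99 = 0.7128
Step 2 — PB = 3814.6 / 0.7128 ≈ 5351.6 kW (5 s.f.)

5351.6 kW


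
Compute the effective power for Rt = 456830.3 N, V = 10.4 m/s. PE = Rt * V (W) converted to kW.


Formula: PE = Rt * V / 1000 (kW)
Step 1 — PE (W) = 456830.3 * 10.4 = 4751035.12 W
Step 2 — PE (kW) = 4751035.12 / 1000 ≈ 4751.0 kW (5 s.f.)

4751.0 kW


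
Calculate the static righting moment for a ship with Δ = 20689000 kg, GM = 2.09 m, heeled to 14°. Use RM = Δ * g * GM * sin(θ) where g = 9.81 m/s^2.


Formula: GZ = GM * sin(theta); RM = disp * g * GZ
Step 1 — GZ = 2.09 * sin(14°) = 2.09 * 0.241922 = 0.505617 m
Step 2 — RM = 20689000 * 9.81 * 0.505617 ≈ 102620000 N·m (5 s.f.)

102620000 N·m


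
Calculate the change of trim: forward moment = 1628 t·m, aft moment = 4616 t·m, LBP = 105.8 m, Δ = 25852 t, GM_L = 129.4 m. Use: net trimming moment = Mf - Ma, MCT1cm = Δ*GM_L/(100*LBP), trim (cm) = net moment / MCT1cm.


Formula: net trimming moment = Mf - Ma; MCT1cm = Δ*GM_L/(100*LBP); trim = net moment / MCT1cm
Step 1 — net trimming moment = 1628 - 4616 = -2988 t·m
Step 2 — MCT1cm = 25852 * 129.4 / (100 * 105.8) = 316.1861 t·m/cm
Step 3 — trim = -2988 / 316.1861 ≈ -9.4501 cm (5 s.f.)

-9.4501 cm


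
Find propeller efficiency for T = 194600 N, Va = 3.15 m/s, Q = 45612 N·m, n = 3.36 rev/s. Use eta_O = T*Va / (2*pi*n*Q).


Formula: eta = T * Va / (2 * pi * n * Q)
Step 1 — numerator = T * Va = 194600 * 3.15 = 612990.0
Step 2 — 2 * pi * n = 2 * pi * 3.36 = 21.111503
Step 3 — denominator = 21.111503 * 45612 = 962937.87
Step 4 — eta = 612990.0 / 962937.87 ≈ 0.63658 (5 s.f.)

0.63658


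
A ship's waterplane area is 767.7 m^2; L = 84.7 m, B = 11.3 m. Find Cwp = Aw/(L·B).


Formula: Cwp = Aw / (L * B)
Step 1 — L * B = 84.7 * 11.3 = 957.11 m^2
Step 2 — Cwp = 767.7 / 957.11 ≈ 0.80210 (5 s.f.)

0.80210


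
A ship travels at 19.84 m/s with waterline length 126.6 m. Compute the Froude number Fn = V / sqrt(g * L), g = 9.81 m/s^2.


Formula: Fn = V / sqrt(g * L)
Step 1 — g * L = 9.81 * 126.6 = 1241.946
Step 2 — sqrt(g * L) = sqrt(1241.946) = 35.241254
Step 3 — Fn = 19.84 / 35.241254 ≈ 0.56298 (5 s.f.)

0.56298


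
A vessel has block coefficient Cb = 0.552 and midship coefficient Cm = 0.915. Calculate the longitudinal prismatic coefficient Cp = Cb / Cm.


Formula: Cp = Cb / Cm
Substituting: Cp = 0.552 / 0.915
Result: Cp ≈ 0.60328 (5 s.f.)

0.60328


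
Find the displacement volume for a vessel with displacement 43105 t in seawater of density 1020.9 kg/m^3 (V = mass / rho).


Formula: V = mass / rho
Step 1 — convert tonnes to kg: 43105 t * 1000 = 43105000 kg
Step 2 — V = 43105000 / 1020.9 ≈ 42223 m^3 (5 s.f.)

42223 m^3


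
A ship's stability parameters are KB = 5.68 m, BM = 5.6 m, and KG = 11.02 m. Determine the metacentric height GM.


Formula: GM = KB + BM - KG
Step 1 — KM = KB + BM = 5.68 + 5.6 = 11.28 m
Step 2 — GM = KM - KG = 11.28 - 11.02 = 0.26 m

0.26 m


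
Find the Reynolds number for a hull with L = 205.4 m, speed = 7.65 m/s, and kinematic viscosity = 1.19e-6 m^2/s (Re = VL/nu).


Formula: Re = V * L / nu
Step 1 — V * L = 7.65 * 205.4 = 1571.31 m^2/s
Step 2 — Re = 1571.31 / 1.19e-6 = 1.32e+09

1.32e+09


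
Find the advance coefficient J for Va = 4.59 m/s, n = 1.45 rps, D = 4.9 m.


Formula: J = Va / (n * D)
Step 1 — n * D = 1.45 * 4.9 = 7.105
Step 2 — J = 4.59 / 7.105 ≈ 0.64602 (5 s.f.)

0.64602
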